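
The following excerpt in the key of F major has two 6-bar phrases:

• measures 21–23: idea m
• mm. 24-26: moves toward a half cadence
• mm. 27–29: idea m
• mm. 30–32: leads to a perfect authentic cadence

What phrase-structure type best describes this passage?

Phrase 1 ends with a half cadence (weaker) and phrase 2 with a perfect authentic cadence (stronger): antecedent + consequent = a period.
The two phrases open with the same material (m / m), so the period is parallel.

parallel period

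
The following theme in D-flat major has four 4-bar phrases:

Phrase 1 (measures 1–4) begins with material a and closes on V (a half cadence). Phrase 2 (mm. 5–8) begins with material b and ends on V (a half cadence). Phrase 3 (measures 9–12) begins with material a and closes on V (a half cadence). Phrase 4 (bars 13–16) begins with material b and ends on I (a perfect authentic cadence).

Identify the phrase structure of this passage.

parallel double period

Four phrases in two halves: the first half (bars 1–8) ends with a half cadence, the second (bars 9–16) with a perfect authentic cadence — a large antecedent–consequent pair, i.e. a double period.
Phrase 3 begins with the same material as phrase 1, making it parallel.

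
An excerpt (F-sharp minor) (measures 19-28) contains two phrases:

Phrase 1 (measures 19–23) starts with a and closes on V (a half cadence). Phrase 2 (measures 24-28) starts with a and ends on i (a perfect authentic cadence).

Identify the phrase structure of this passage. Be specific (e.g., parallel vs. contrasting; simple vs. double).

Phrase 1 ends with a half cadence (weaker) and phrase 2 with a perfect authentic cadence (stronger): antecedent + consequent = a period.
The two phrases open with the same material (a / a), so the period is parallel.

parallel period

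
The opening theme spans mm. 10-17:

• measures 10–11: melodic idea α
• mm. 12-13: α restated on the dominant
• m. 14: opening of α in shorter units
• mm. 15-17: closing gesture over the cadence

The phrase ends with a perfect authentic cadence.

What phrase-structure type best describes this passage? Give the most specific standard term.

sentence

Basic idea (measures 10–11) + its repetition (mm. 12-13) form the presentation; fragmentation and cadence (mm. 14–17) form the continuation — the 8-bar whole is a sentence.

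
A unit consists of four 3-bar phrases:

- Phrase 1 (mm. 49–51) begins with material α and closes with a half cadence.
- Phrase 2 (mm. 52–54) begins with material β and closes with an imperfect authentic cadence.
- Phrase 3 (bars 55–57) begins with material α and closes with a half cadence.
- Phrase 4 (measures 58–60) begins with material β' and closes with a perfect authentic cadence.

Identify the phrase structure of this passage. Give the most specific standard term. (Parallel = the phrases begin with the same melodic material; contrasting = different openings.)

parallel double period

Four phrases in two halves: the first half (mm. 49-54) ends with an imperfect authentic cadence, the second (mm. 55-60) with a perfect authentic cadence — a large antecedent–consequent pair, i.e. a double period.
Phrase 3 begins with the same material as phrase 1, making it parallel.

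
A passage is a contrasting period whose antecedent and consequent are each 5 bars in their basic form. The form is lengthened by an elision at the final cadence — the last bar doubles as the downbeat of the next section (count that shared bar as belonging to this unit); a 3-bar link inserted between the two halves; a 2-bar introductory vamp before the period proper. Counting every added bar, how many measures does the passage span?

Basic contrasting period: 5 + 5 = 10 bars.
10 (basic form) + 3 (link) + 2 (introduction) = 15.
The elision shares a bar with the next section but does not change this unit's count.

15 measures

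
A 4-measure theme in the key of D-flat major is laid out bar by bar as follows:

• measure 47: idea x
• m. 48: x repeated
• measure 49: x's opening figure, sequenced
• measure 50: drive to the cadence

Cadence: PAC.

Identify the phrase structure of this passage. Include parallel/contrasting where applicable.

sentence

Basic idea (bar 47) + its repetition (bar 48) form the presentation; fragmentation and cadence (mm. 49–50) form the continuation — the 4-bar whole is a sentence.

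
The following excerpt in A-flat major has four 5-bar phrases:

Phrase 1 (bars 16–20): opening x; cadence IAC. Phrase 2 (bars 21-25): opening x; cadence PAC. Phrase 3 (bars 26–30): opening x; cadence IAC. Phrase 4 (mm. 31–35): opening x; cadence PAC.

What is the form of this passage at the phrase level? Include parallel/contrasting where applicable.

repeated period

The cadence pattern IAC–PAC–IAC–PAC is weak–strong twice, and phrases 3–4 restate phrases 1–2: a period heard twice, not a double period (which would end weakly at phrase 2).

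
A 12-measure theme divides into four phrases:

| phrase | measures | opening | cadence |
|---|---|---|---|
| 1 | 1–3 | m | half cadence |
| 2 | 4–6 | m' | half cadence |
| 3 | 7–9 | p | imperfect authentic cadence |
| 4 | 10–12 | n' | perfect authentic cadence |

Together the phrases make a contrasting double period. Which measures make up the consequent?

measures 7–12

In a double period the first pair of phrases (ending half cadence) is the large antecedent and the second pair (ending perfect authentic cadence) is the large consequent; the consequent is measures 7–12.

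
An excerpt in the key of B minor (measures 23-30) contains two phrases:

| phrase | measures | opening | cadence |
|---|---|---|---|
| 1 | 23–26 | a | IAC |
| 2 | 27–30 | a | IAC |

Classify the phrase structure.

Both phrases have the same opening (a) and the same cadence (imperfect authentic cadence): the second is a restatement, not a consequent, so this is a repeated phrase rather than a period.

repeated phrase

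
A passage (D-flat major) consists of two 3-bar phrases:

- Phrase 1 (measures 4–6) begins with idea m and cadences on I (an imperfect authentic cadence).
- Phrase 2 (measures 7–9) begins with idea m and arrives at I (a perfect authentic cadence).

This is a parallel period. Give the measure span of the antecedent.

measures 4–6

The phrase ending with the weaker cadence (imperfect authentic cadence) is the antecedent; the one ending more conclusively (perfect authentic cadence) is the consequent. The antecedent is measures 4–6.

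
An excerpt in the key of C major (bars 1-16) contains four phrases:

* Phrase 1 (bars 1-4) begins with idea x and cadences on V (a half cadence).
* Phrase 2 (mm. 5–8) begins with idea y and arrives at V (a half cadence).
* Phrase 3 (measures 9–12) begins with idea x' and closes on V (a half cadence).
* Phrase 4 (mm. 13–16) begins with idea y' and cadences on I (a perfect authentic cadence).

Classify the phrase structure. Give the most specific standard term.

parallel double period

Four phrases in two halves: the first half (mm. 1-8) ends with a half cadence, the second (bars 9-16) with a perfect authentic cadence — a large antecedent–consequent pair, i.e. a double period.
Phrase 3 begins with the same material as phrase 1, making it parallel.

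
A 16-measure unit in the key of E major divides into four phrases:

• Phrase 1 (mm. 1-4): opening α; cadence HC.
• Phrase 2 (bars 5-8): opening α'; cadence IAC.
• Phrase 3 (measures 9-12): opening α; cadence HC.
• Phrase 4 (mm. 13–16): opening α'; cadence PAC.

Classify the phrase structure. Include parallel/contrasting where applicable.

parallel double period

Four phrases in two halves: the first half (mm. 1–8) ends with an imperfect authentic cadence, the second (measures 9–16) with a perfect authentic cadence — a large antecedent–consequent pair, i.e. a double period.
Phrase 3 begins with the same material as phrase 1, making it parallel.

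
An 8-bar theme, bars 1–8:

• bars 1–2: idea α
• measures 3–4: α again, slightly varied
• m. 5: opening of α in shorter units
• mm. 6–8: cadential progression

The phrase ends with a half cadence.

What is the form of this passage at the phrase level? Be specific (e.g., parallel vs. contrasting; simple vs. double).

Basic idea (mm. 1-2) + its repetition (mm. 3–4) form the presentation; fragmentation and cadence (mm. 5–8) form the continuation — the 8-bar whole is a sentence.

sentence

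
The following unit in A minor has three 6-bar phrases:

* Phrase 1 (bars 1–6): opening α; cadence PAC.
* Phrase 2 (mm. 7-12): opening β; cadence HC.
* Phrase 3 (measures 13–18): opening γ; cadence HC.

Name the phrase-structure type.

phrase group

The final phrase closes with a half cadence, which is not stronger than the preceding half cadence; the 3 phrases lack an overall antecedent–consequent design and so form a phrase group.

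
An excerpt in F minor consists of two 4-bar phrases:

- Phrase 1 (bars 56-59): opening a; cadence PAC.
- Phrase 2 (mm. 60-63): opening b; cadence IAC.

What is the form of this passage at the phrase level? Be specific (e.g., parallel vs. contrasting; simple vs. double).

phrase group

The second phrase closes with an imperfect authentic cadence, which is not stronger than the first phrase's perfect authentic cadence; without a weak→strong cadential pair there is no antecedent–consequent relationship, so this is a phrase group rather than a period.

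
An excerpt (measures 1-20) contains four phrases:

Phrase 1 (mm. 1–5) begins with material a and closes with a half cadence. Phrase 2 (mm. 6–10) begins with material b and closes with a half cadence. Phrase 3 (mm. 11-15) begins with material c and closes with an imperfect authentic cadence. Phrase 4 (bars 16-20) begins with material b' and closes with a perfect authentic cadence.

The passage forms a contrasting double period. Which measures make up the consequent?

measures 11–20

In a double period the four phrases pair into a large antecedent (phrases 1–2, ending half cadence) and a large consequent (phrases 3–4, ending perfect authentic cadence). The consequent spans mm. 11-20.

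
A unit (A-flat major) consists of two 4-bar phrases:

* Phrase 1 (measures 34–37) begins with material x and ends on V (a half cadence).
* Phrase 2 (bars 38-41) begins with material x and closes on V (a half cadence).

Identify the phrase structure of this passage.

repeated phrase

Both phrases have the same opening (x) and the same cadence (half cadence): the second is a restatement, not a consequent, so this is a repeated phrase rather than a period.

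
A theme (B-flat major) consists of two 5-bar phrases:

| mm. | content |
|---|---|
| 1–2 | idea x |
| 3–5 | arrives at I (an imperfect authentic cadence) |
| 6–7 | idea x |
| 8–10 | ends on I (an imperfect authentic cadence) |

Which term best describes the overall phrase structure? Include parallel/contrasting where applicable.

Both phrases have the same opening (x) and the same cadence (imperfect authentic cadence): the second is a restatement, not a consequent, so this is a repeated phrase rather than a period.

repeated phrase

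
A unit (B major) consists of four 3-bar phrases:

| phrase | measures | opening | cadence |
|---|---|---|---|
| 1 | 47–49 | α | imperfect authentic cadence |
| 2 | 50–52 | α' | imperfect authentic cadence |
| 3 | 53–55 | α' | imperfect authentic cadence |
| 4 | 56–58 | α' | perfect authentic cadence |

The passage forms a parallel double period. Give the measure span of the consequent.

In a double period the four phrases pair into a large antecedent (phrases 1–2, ending imperfect authentic cadence) and a large consequent (phrases 3–4, ending perfect authentic cadence). The consequent spans mm. 53–58.

measures 53–58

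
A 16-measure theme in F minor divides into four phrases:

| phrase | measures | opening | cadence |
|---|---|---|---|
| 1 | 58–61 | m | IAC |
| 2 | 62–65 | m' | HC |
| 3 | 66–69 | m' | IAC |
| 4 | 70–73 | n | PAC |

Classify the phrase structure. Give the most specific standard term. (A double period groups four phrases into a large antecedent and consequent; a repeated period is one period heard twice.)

Four phrases in two halves: the first half (mm. 58–65) ends with a half cadence, the second (bars 66–73) with a perfect authentic cadence — a large antecedent–consequent pair, i.e. a double period.
Phrase 3 begins with the same material as phrase 1, making it parallel.

parallel double period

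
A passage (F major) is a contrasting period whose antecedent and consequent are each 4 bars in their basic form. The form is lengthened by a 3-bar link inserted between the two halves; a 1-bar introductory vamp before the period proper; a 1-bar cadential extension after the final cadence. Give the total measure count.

Basic contrasting period: 4 + 4 = 8 bars.
8 (basic form) + 3 (link) + 1 (introduction) + 1 (cadential extension) = 13.

13 measures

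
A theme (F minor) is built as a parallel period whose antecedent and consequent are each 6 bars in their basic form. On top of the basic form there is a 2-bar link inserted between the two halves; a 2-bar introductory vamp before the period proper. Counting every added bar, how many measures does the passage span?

16 measures

Basic parallel period: 6 + 6 = 12 bars.
12 (basic form) + 2 (link) + 2 (introduction) = 16.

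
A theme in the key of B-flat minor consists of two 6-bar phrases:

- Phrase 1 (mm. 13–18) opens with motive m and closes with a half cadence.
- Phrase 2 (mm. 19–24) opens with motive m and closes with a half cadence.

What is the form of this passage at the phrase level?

Both phrases have the same opening (m) and the same cadence (half cadence): the second is a restatement, not a consequent, so this is a repeated phrase rather than a period.

repeated phrase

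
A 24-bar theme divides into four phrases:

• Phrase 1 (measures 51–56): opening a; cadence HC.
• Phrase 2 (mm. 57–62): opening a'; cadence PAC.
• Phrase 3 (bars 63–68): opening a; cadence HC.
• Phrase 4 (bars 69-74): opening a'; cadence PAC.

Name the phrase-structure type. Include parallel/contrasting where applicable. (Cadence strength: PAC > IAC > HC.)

The cadence pattern HC–PAC–HC–PAC is weak–strong twice, and phrases 3–4 restate phrases 1–2: a period heard twice, not a double period (which would end weakly at phrase 2).

repeated period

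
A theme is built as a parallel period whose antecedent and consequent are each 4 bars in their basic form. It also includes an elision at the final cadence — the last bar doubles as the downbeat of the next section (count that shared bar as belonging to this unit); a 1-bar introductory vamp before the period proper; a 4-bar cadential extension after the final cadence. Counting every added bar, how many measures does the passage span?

Basic parallel period: 4 + 4 = 8 bars.
8 (basic form) + 1 (introduction) + 4 (cadential extension) = 13.
The elision shares a bar with the next section but does not change this unit's count.

13 measures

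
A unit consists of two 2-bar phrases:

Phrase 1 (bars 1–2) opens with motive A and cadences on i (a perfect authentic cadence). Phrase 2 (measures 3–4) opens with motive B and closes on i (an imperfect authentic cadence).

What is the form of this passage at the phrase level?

The second phrase closes with an imperfect authentic cadence, which is not stronger than the first phrase's perfect authentic cadence; without a weak→strong cadential pair there is no antecedent–consequent relationship, so this is a phrase group rather than a period.

phrase group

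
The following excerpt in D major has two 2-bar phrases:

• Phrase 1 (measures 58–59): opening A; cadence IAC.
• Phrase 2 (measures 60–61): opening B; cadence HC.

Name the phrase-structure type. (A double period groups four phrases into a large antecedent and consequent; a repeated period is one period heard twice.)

The second phrase closes with a half cadence, which is not stronger than the first phrase's imperfect authentic cadence; without a weak→strong cadential pair there is no antecedent–consequent relationship, so this is a phrase group rather than a period.

phrase group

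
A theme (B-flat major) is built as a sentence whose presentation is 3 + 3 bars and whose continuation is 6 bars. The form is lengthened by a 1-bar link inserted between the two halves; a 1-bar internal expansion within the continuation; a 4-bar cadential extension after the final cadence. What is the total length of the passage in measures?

Basic sentence: 3 + 3 + 6 = 12 bars.
12 (basic form) + 1 (link) + 1 (internal expansion) + 4 (cadential extension) = 18.

18 measures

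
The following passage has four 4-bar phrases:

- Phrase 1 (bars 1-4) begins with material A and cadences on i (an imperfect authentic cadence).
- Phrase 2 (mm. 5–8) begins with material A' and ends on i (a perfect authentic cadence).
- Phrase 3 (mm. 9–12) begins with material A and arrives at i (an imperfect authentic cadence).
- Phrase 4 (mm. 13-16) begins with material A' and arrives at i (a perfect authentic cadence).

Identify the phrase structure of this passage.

The cadence pattern IAC–PAC–IAC–PAC is weak–strong twice, and phrases 3–4 restate phrases 1–2: a period heard twice, not a double period (which would end weakly at phrase 2).

repeated period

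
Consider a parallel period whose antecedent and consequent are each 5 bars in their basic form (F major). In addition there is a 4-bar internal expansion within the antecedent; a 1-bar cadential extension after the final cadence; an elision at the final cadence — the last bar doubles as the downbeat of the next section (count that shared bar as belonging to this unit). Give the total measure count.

15 measures

Basic parallel period: 5 + 5 = 10 bars.
10 (basic form) + 4 (internal expansion) + 1 (cadential extension) = 15.
The elision shares a bar with the next section but does not change this unit's count.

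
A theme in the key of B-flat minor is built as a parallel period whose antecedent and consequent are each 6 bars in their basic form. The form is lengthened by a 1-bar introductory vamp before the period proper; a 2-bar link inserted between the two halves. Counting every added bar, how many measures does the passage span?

Basic parallel period: 6 + 6 = 12 bars.
12 (basic form) + 1 (introduction) + 2 (link) = 15.

15 measures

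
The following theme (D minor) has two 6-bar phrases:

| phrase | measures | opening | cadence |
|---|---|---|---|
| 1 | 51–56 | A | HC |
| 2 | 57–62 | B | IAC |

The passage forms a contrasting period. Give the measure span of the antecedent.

measures 51–56

The phrase ending with the weaker cadence (half cadence) is the antecedent; the one ending more conclusively (imperfect authentic cadence) is the consequent. The antecedent is measures 51–56.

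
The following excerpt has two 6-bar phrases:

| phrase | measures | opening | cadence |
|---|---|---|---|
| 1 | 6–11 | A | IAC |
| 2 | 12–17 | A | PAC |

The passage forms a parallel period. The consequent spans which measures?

measures 12–17

The antecedent is the phrase ending with the weaker cadence (imperfect authentic cadence, phrase 1) and the consequent the one ending more conclusively (perfect authentic cadence, phrase 2); the consequent is bars 12–17.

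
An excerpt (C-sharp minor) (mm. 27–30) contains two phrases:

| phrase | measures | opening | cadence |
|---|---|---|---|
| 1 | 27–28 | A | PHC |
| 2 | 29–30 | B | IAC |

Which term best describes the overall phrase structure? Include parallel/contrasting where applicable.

contrasting period

Phrase 1 ends with a Phrygian half cadence (weaker) and phrase 2 with an imperfect authentic cadence (stronger): antecedent + consequent = a period.
The two phrases open with different material (A / B), so the period is contrasting.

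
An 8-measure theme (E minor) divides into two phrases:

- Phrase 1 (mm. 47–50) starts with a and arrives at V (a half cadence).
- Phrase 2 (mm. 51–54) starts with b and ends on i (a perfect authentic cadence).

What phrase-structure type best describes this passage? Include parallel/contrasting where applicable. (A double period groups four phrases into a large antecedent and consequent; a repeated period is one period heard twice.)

contrasting period

Phrase 1 ends with a half cadence (weaker) and phrase 2 with a perfect authentic cadence (stronger): antecedent + consequent = a period.
The two phrases open with different material (a / b), so the period is contrasting.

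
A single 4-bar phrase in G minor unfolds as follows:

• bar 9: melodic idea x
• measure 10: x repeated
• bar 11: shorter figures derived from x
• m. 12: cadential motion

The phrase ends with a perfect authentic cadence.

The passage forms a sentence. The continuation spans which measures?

After the presentation (mm. 9-10), the continuation covers the fragmentation through the cadence: measures 11–12.

measures 11–12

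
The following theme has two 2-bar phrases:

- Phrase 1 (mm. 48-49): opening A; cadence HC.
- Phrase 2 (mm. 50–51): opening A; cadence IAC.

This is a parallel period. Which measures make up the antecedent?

The phrase ending with the weaker cadence (half cadence) is the antecedent; the one ending more conclusively (imperfect authentic cadence) is the consequent. The antecedent is measures 48–49.

measures 48–49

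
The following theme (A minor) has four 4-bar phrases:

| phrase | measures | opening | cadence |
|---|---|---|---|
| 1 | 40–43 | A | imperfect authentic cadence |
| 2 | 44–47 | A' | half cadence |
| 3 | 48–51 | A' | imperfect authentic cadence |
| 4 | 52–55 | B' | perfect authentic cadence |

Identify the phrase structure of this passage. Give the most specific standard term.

parallel double period

Four phrases in two halves: the first half (bars 40–47) ends with a half cadence, the second (mm. 48–55) with a perfect authentic cadence — a large antecedent–consequent pair, i.e. a double period.
Phrase 3 begins with the same material as phrase 1, making it parallel.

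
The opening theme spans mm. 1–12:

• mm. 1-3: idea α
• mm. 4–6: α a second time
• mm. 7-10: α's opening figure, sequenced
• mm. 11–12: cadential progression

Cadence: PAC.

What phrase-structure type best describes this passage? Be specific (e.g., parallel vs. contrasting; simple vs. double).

Basic idea (mm. 1-3) + its repetition (mm. 4–6) form the presentation; fragmentation and cadence (bars 7–12) form the continuation — the 12-bar whole is a sentence.

sentence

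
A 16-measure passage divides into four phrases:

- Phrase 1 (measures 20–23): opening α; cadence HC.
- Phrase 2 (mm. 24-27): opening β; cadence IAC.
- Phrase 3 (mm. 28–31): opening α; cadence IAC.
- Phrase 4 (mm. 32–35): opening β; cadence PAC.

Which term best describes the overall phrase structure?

parallel double period

Four phrases in two halves: the first half (bars 20–27) ends with an imperfect authentic cadence, the second (mm. 28–35) with a perfect authentic cadence — a large antecedent–consequent pair, i.e. a double period.
Phrase 3 begins with the same material as phrase 1, making it parallel.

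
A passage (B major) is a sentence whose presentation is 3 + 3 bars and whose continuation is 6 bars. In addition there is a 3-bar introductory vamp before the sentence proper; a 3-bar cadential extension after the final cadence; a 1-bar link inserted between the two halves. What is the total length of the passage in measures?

19 measures

Basic sentence: 3 + 3 + 6 = 12 bars.
12 (basic form) + 3 (introduction) + 3 (cadential extension) + 1 (link) = 19.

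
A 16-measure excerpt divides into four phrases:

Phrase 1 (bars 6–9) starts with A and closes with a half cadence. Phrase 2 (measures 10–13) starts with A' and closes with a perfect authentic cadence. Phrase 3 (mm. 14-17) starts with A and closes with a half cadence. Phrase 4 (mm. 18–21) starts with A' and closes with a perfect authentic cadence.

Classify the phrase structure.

The cadence pattern HC–PAC–HC–PAC is weak–strong twice, and phrases 3–4 restate phrases 1–2: a period heard twice, not a double period (which would end weakly at phrase 2).

repeated period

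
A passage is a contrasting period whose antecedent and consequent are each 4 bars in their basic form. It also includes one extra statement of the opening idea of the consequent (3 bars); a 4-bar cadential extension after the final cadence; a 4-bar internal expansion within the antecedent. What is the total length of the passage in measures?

19 measures

Basic contrasting period: 4 + 4 = 8 bars.
8 (basic form) + 3 (extra statement) + 4 (cadential extension) + 4 (internal expansion) = 19.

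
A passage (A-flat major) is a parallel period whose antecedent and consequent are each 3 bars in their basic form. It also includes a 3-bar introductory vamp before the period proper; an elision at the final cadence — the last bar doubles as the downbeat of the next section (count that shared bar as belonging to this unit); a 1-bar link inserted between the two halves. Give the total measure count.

10 measures

Basic parallel period: 3 + 3 = 6 bars.
6 (basic form) + 3 (introduction) + 1 (link) = 10.
The elision shares a bar with the next section but does not change this unit's count.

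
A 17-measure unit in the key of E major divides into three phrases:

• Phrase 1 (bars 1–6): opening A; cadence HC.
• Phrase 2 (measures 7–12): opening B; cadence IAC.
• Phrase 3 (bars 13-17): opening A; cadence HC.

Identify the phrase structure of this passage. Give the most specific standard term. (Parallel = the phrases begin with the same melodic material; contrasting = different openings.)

The final phrase closes with a half cadence, which is not stronger than the preceding imperfect authentic cadence; the 3 phrases lack an overall antecedent–consequent design and so form a phrase group.

phrase group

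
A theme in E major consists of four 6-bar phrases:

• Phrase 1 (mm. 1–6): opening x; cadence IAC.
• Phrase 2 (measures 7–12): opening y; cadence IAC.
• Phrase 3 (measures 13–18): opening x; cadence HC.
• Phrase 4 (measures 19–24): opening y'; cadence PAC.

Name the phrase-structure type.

Four phrases in two halves: the first half (mm. 1-12) ends with an imperfect authentic cadence, the second (measures 13–24) with a perfect authentic cadence — a large antecedent–consequent pair, i.e. a double period.
Phrase 3 begins with the same material as phrase 1, making it parallel.

parallel double period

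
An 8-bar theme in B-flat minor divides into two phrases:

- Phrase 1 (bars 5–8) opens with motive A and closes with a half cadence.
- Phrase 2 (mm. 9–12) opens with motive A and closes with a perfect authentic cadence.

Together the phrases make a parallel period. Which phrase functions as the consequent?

phrase 2

The phrase ending with the weaker cadence (half cadence) is the antecedent; the one ending more conclusively (perfect authentic cadence) is the consequent. The consequent is phrase 2.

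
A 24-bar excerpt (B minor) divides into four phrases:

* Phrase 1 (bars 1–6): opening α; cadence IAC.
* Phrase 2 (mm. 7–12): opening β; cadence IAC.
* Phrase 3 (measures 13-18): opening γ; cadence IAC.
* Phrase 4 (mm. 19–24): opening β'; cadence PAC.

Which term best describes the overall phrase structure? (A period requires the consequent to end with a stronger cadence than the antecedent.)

Four phrases in two halves: the first half (bars 1–12) ends with an imperfect authentic cadence, the second (mm. 13-24) with a perfect authentic cadence — a large antecedent–consequent pair, i.e. a double period.
Phrase 3 begins with different material from phrase 1, making it contrasting.

contrasting double period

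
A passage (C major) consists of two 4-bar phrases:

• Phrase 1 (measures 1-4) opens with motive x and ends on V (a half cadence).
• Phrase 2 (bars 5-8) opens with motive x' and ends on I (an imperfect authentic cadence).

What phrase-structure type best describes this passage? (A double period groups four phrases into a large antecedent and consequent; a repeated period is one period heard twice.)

Phrase 1 ends with a half cadence (weaker) and phrase 2 with an imperfect authentic cadence (stronger): antecedent + consequent = a period.
The two phrases open with the same material (x / x'), so the period is parallel.

parallel period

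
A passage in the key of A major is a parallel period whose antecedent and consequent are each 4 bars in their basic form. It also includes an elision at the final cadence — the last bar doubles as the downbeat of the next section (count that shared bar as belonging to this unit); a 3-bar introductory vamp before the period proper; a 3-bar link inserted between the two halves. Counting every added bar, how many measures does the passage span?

Basic parallel period: 4 + 4 = 8 bars.
8 (basic form) + 3 (introduction) + 3 (link) = 14.
The elision shares a bar with the next section but does not change this unit's count.

14 measures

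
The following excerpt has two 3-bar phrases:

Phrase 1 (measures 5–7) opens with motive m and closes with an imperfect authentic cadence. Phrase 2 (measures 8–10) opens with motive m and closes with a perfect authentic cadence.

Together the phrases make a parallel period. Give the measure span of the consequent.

The phrase ending with the weaker cadence (imperfect authentic cadence) is the antecedent; the one ending more conclusively (perfect authentic cadence) is the consequent. The consequent is measures 8–10.

measures 8–10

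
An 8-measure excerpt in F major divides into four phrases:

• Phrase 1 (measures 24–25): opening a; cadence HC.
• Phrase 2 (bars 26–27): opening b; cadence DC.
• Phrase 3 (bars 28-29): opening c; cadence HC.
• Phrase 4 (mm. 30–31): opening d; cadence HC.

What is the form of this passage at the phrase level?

phrase group

Phrase 4 ends with a half cadence, no stronger than phrase 2's deceptive cadence, so the four phrases do not form a double period; nor do phrases 3–4 duplicate 1–2, so it is not a repeated period. With no phrase reaching a conclusive cadence, the passage is a phrase group.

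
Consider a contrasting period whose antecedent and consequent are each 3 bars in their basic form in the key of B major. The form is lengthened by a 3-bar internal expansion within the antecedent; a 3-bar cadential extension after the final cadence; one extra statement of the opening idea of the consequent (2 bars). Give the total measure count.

14 measures

Basic contrasting period: 3 + 3 = 6 bars.
6 (basic form) + 3 (internal expansion) + 3 (cadential extension) + 2 (extra statement) = 14.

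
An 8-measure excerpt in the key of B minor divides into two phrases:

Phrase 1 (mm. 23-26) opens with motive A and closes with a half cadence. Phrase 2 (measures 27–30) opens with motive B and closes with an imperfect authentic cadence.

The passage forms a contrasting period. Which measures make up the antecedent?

measures 23–26

The phrase ending with the weaker cadence (half cadence) is the antecedent; the one ending more conclusively (imperfect authentic cadence) is the consequent. The antecedent is measures 23–26.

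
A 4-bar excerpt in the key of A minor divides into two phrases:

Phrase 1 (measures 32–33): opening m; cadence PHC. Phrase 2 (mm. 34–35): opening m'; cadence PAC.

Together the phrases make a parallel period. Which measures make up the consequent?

measures 34–35

The phrase ending with the weaker cadence (Phrygian half cadence) is the antecedent; the one ending more conclusively (perfect authentic cadence) is the consequent. The consequent is measures 34–35.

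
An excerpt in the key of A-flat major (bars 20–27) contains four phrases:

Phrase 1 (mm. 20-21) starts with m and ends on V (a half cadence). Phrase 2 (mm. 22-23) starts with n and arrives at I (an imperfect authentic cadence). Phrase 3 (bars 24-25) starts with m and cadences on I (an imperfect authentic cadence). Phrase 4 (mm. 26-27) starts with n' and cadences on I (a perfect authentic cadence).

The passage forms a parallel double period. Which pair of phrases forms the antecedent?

phrases 1 and 2

In a double period the first pair of phrases (ending imperfect authentic cadence) is the large antecedent and the second pair (ending perfect authentic cadence) is the large consequent; the antecedent is phrases 1 and 2.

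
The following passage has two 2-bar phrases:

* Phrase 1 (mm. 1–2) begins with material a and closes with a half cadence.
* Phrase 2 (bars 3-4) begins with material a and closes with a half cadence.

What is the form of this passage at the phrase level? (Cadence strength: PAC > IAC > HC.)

repeated phrase

Both phrases have the same opening (a) and the same cadence (half cadence): the second is a restatement, not a consequent, so this is a repeated phrase rather than a period.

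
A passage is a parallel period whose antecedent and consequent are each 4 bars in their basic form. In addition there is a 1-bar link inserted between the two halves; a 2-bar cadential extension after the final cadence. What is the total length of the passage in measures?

11 measures

Basic parallel period: 4 + 4 = 8 bars.
8 (basic form) + 1 (link) + 2 (cadential extension) = 11.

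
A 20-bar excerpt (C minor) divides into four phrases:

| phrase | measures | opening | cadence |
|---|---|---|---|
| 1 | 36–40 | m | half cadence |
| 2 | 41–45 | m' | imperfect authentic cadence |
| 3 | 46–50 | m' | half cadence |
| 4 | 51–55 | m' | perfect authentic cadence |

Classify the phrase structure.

Four phrases in two halves: the first half (measures 36–45) ends with an imperfect authentic cadence, the second (measures 46–55) with a perfect authentic cadence — a large antecedent–consequent pair, i.e. a double period.
Phrase 3 begins with the same material as phrase 1, making it parallel.

parallel double period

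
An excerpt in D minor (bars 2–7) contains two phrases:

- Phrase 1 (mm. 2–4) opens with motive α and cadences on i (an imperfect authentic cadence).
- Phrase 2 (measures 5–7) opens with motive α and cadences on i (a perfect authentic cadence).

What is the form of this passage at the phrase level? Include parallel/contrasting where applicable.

parallel period

Phrase 1 ends with an imperfect authentic cadence (weaker) and phrase 2 with a perfect authentic cadence (stronger): antecedent + consequent = a period.
The two phrases open with the same material (α / α), so the period is parallel.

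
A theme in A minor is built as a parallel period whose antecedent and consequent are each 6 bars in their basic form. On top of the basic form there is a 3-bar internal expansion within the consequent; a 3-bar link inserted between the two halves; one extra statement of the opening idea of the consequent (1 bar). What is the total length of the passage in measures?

Basic parallel period: 6 + 6 = 12 bars.
12 (basic form) + 3 (internal expansion) + 3 (link) + 1 (extra statement) = 19.

19 measures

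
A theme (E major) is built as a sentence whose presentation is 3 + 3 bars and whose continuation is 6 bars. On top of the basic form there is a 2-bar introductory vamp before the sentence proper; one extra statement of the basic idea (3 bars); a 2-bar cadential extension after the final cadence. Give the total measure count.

Basic sentence: 3 + 3 + 6 = 12 bars.
12 (basic form) + 2 (introduction) + 3 (extra statement) + 2 (cadential extension) = 19.

19 measures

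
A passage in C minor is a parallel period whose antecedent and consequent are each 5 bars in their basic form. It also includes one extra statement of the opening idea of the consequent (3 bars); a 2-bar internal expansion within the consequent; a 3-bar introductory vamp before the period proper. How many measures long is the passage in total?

18 measures

Basic parallel period: 5 + 5 = 10 bars.
10 (basic form) + 3 (extra statement) + 2 (internal expansion) + 3 (introduction) = 18.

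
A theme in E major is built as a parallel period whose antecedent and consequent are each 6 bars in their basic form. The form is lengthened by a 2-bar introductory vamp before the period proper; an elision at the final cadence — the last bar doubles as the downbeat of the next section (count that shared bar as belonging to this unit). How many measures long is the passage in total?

14 measures

Basic parallel period: 6 + 6 = 12 bars.
12 (basic form) + 2 (introduction) = 14.
The elision shares a bar with the next section but does not change this unit's count.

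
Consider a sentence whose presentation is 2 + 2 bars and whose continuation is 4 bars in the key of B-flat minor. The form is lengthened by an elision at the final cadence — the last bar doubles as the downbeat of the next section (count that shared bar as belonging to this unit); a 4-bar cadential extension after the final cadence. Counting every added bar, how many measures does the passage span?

12 measures

Basic sentence: 2 + 2 + 4 = 8 bars.
8 (basic form) + 4 (cadential extension) = 12.
The elision shares a bar with the next section but does not change this unit's count.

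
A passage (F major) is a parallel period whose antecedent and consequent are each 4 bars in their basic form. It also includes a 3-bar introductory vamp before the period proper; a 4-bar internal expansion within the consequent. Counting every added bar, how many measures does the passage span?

Basic parallel period: 4 + 4 = 8 bars.
8 (basic form) + 3 (introduction) + 4 (internal expansion) = 15.

15 measures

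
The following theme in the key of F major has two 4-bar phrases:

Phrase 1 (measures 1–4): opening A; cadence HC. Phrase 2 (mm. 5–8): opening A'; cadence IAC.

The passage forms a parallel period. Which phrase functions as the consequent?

The phrase ending with the weaker cadence (half cadence) is the antecedent; the one ending more conclusively (imperfect authentic cadence) is the consequent. The consequent is phrase 2.

phrase 2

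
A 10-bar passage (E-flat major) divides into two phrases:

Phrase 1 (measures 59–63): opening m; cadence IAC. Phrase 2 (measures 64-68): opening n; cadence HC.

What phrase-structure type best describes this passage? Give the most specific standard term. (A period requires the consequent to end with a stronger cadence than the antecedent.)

The second phrase closes with a half cadence, which is not stronger than the first phrase's imperfect authentic cadence; without a weak→strong cadential pair there is no antecedent–consequent relationship, so this is a phrase group rather than a period.

phrase group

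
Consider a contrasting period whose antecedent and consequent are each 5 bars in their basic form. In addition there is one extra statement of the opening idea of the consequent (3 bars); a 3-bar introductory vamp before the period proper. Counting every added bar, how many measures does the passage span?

16 measures

Basic contrasting period: 5 + 5 = 10 bars.
10 (basic form) + 3 (extra statement) + 3 (introduction) = 16.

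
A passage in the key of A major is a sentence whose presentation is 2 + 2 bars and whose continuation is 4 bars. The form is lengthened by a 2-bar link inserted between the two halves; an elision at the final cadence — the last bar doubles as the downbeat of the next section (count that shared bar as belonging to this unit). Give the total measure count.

10 measures

Basic sentence: 2 + 2 + 4 = 8 bars.
8 (basic form) + 2 (link) = 10.
The elision shares a bar with the next section but does not change this unit's count.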